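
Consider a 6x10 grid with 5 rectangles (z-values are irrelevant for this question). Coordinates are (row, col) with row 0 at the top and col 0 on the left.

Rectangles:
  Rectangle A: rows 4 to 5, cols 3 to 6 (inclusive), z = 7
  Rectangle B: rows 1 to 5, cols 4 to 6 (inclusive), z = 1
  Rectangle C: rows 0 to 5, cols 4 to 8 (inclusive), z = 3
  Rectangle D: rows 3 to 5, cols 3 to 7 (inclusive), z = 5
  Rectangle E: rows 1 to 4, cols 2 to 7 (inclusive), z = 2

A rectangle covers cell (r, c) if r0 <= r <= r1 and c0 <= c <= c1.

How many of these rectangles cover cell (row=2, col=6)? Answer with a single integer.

Check cell (2,6):
  A: rows 4-5 cols 3-6 -> outside (row miss)
  B: rows 1-5 cols 4-6 -> covers
  C: rows 0-5 cols 4-8 -> covers
  D: rows 3-5 cols 3-7 -> outside (row miss)
  E: rows 1-4 cols 2-7 -> covers
Count covering = 3

Answer: 3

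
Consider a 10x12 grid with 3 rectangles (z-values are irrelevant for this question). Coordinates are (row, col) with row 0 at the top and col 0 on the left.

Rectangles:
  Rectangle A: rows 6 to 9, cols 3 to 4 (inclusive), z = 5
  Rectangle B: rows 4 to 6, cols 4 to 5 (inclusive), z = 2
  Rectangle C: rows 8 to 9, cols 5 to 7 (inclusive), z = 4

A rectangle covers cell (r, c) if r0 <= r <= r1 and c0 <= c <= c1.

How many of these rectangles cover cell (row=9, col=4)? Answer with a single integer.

Check cell (9,4):
  A: rows 6-9 cols 3-4 -> covers
  B: rows 4-6 cols 4-5 -> outside (row miss)
  C: rows 8-9 cols 5-7 -> outside (col miss)
Count covering = 1

Answer: 1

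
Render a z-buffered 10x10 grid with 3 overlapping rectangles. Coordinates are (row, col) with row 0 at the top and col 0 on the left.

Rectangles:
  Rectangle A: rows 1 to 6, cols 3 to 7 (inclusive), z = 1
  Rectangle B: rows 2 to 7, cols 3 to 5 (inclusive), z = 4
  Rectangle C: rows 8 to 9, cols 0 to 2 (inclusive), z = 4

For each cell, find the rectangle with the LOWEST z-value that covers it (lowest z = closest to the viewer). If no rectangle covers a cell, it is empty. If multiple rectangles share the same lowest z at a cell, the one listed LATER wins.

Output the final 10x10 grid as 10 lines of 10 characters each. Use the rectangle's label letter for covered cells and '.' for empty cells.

..........
...AAAAA..
...AAAAA..
...AAAAA..
...AAAAA..
...AAAAA..
...AAAAA..
...BBB....
CCC.......
CCC.......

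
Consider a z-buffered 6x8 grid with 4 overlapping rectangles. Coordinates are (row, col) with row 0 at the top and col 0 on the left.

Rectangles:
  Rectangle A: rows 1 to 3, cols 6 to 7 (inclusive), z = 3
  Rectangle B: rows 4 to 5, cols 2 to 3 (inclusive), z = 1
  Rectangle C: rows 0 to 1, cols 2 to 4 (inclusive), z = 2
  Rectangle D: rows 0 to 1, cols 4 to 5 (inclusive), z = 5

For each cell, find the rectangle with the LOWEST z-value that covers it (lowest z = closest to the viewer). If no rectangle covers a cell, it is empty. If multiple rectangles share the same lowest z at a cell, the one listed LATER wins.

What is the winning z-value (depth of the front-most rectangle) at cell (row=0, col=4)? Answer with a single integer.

Answer: 2

Derivation:
Check cell (0,4):
  A: rows 1-3 cols 6-7 -> outside (row miss)
  B: rows 4-5 cols 2-3 -> outside (row miss)
  C: rows 0-1 cols 2-4 z=2 -> covers; best now C (z=2)
  D: rows 0-1 cols 4-5 z=5 -> covers; best now C (z=2)
Winner: C at z=2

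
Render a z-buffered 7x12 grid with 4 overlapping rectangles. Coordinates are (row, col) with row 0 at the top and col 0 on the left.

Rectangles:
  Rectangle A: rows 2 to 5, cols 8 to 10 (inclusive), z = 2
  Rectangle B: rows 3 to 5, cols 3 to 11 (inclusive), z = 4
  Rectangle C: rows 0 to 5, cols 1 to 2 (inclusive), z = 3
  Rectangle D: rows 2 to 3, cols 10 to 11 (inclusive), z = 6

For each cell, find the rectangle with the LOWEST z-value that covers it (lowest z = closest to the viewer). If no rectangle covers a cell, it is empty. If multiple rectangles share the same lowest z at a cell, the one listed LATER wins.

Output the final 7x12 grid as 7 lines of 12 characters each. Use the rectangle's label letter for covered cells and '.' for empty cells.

.CC.........
.CC.........
.CC.....AAAD
.CCBBBBBAAAB
.CCBBBBBAAAB
.CCBBBBBAAAB
............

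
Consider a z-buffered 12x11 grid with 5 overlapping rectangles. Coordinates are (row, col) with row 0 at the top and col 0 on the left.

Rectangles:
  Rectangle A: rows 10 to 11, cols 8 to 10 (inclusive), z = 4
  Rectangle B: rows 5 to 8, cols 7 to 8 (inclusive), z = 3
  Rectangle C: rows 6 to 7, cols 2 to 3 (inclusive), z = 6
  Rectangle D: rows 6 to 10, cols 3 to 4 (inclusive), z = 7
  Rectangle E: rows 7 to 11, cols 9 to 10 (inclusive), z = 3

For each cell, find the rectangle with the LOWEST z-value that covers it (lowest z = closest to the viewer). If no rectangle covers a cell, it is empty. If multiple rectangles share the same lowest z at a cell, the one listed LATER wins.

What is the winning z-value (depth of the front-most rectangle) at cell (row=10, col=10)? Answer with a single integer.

Check cell (10,10):
  A: rows 10-11 cols 8-10 z=4 -> covers; best now A (z=4)
  B: rows 5-8 cols 7-8 -> outside (row miss)
  C: rows 6-7 cols 2-3 -> outside (row miss)
  D: rows 6-10 cols 3-4 -> outside (col miss)
  E: rows 7-11 cols 9-10 z=3 -> covers; best now E (z=3)
Winner: E at z=3

Answer: 3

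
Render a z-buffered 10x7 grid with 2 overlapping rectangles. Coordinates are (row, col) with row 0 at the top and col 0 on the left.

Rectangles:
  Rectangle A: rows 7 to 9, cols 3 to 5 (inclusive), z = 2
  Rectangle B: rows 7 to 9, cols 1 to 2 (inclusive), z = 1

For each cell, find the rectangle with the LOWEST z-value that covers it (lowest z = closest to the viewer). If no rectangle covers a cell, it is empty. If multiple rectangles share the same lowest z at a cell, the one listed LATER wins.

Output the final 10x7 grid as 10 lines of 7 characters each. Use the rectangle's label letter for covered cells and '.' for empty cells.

.......
.......
.......
.......
.......
.......
.......
.BBAAA.
.BBAAA.
.BBAAA.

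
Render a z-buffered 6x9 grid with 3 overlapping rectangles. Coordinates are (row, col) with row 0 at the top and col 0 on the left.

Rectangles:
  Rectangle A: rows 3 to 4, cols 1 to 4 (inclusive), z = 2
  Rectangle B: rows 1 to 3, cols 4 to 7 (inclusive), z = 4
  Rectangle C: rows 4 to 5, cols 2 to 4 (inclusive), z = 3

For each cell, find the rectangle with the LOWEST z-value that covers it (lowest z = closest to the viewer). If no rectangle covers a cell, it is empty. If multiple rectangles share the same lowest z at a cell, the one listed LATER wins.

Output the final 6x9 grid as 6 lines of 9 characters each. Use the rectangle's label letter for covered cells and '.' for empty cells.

.........
....BBBB.
....BBBB.
.AAAABBB.
.AAAA....
..CCC....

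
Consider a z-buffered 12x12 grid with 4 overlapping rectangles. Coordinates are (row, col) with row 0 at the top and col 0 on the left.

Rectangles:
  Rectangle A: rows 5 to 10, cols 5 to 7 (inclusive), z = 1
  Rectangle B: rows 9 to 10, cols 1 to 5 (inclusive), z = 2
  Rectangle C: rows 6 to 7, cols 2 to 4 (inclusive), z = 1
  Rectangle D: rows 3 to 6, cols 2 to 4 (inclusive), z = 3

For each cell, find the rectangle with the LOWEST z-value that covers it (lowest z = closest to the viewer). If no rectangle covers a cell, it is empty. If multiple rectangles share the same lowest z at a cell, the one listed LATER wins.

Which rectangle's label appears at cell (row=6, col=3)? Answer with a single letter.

Answer: C

Derivation:
Check cell (6,3):
  A: rows 5-10 cols 5-7 -> outside (col miss)
  B: rows 9-10 cols 1-5 -> outside (row miss)
  C: rows 6-7 cols 2-4 z=1 -> covers; best now C (z=1)
  D: rows 3-6 cols 2-4 z=3 -> covers; best now C (z=1)
Winner: C at z=1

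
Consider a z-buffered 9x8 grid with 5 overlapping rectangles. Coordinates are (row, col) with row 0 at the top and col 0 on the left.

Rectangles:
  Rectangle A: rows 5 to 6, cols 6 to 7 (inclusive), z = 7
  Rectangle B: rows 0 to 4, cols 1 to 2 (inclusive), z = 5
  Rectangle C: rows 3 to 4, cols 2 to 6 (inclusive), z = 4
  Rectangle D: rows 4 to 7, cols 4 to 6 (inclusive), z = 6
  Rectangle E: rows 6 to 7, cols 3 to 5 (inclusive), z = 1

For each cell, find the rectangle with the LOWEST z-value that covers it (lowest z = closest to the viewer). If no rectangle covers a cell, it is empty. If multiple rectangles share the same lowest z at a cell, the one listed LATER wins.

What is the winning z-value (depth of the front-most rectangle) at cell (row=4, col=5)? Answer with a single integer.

Answer: 4

Derivation:
Check cell (4,5):
  A: rows 5-6 cols 6-7 -> outside (row miss)
  B: rows 0-4 cols 1-2 -> outside (col miss)
  C: rows 3-4 cols 2-6 z=4 -> covers; best now C (z=4)
  D: rows 4-7 cols 4-6 z=6 -> covers; best now C (z=4)
  E: rows 6-7 cols 3-5 -> outside (row miss)
Winner: C at z=4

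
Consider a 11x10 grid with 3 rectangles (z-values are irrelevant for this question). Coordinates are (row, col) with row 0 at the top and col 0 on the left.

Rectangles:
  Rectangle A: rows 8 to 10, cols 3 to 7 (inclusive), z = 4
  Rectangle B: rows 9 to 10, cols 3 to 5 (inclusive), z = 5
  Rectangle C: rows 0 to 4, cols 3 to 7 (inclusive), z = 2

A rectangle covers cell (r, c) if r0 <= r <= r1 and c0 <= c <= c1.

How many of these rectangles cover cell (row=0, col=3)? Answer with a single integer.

Answer: 1

Derivation:
Check cell (0,3):
  A: rows 8-10 cols 3-7 -> outside (row miss)
  B: rows 9-10 cols 3-5 -> outside (row miss)
  C: rows 0-4 cols 3-7 -> covers
Count covering = 1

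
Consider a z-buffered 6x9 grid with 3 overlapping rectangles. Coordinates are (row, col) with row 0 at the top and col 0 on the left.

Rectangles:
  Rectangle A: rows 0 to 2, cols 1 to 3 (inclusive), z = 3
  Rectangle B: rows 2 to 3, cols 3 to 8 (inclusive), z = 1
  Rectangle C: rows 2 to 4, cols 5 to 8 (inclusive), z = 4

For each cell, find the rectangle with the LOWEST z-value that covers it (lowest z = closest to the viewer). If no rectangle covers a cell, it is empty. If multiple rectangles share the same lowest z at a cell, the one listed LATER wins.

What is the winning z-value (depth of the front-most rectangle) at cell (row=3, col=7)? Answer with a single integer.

Answer: 1

Derivation:
Check cell (3,7):
  A: rows 0-2 cols 1-3 -> outside (row miss)
  B: rows 2-3 cols 3-8 z=1 -> covers; best now B (z=1)
  C: rows 2-4 cols 5-8 z=4 -> covers; best now B (z=1)
Winner: B at z=1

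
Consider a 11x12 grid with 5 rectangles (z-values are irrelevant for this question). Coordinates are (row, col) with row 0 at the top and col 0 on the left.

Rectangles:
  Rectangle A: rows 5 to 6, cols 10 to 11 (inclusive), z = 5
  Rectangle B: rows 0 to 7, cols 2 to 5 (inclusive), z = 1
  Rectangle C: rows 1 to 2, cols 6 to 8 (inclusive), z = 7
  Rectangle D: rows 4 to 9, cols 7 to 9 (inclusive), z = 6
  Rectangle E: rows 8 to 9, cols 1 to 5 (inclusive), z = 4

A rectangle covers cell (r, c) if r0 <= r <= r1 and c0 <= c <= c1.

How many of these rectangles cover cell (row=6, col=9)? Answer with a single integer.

Answer: 1

Derivation:
Check cell (6,9):
  A: rows 5-6 cols 10-11 -> outside (col miss)
  B: rows 0-7 cols 2-5 -> outside (col miss)
  C: rows 1-2 cols 6-8 -> outside (row miss)
  D: rows 4-9 cols 7-9 -> covers
  E: rows 8-9 cols 1-5 -> outside (row miss)
Count covering = 1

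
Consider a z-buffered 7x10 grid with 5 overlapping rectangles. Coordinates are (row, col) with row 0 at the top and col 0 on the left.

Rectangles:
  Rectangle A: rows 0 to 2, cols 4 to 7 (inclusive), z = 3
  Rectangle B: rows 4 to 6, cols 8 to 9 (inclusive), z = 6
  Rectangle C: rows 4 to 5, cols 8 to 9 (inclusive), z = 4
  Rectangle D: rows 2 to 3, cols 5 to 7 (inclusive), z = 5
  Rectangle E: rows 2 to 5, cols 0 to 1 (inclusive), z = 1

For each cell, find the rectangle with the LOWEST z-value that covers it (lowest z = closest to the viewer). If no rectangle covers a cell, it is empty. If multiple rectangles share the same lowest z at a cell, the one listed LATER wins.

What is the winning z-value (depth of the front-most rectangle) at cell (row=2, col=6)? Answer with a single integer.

Answer: 3

Derivation:
Check cell (2,6):
  A: rows 0-2 cols 4-7 z=3 -> covers; best now A (z=3)
  B: rows 4-6 cols 8-9 -> outside (row miss)
  C: rows 4-5 cols 8-9 -> outside (row miss)
  D: rows 2-3 cols 5-7 z=5 -> covers; best now A (z=3)
  E: rows 2-5 cols 0-1 -> outside (col miss)
Winner: A at z=3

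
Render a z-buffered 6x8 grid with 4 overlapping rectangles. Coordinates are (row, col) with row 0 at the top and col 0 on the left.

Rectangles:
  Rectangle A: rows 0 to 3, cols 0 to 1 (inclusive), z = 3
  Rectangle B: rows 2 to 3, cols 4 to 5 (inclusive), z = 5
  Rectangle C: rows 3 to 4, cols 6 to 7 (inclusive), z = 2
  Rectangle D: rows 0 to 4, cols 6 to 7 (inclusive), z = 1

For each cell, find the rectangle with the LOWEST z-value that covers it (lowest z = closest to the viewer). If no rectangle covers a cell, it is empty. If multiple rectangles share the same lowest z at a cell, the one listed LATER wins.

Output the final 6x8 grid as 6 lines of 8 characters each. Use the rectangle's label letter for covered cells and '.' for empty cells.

AA....DD
AA....DD
AA..BBDD
AA..BBDD
......DD
........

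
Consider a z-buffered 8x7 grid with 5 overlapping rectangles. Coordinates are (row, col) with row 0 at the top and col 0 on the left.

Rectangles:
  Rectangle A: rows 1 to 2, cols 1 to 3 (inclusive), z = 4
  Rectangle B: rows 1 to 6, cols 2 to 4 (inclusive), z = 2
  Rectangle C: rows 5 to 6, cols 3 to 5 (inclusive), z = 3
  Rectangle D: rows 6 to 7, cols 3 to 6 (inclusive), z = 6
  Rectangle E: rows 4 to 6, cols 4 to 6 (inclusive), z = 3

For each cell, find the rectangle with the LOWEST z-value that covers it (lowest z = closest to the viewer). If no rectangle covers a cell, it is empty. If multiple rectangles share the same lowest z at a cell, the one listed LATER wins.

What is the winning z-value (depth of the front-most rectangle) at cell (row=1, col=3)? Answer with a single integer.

Check cell (1,3):
  A: rows 1-2 cols 1-3 z=4 -> covers; best now A (z=4)
  B: rows 1-6 cols 2-4 z=2 -> covers; best now B (z=2)
  C: rows 5-6 cols 3-5 -> outside (row miss)
  D: rows 6-7 cols 3-6 -> outside (row miss)
  E: rows 4-6 cols 4-6 -> outside (row miss)
Winner: B at z=2

Answer: 2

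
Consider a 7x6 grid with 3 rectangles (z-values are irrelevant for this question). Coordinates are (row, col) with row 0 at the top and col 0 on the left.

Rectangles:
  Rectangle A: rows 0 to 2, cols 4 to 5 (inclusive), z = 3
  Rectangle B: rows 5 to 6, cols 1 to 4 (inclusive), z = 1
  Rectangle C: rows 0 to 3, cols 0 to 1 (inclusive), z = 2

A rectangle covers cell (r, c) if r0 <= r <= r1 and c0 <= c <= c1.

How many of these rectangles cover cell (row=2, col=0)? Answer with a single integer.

Check cell (2,0):
  A: rows 0-2 cols 4-5 -> outside (col miss)
  B: rows 5-6 cols 1-4 -> outside (row miss)
  C: rows 0-3 cols 0-1 -> covers
Count covering = 1

Answer: 1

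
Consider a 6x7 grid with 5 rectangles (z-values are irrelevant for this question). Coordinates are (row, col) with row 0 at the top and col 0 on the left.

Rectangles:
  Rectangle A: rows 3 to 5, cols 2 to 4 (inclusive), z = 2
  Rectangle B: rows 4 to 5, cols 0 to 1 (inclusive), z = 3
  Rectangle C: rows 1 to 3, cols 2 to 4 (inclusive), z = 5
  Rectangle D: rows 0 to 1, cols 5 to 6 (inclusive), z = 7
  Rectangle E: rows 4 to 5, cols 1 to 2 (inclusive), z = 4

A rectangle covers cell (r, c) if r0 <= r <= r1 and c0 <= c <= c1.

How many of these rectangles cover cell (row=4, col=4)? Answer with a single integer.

Answer: 1

Derivation:
Check cell (4,4):
  A: rows 3-5 cols 2-4 -> covers
  B: rows 4-5 cols 0-1 -> outside (col miss)
  C: rows 1-3 cols 2-4 -> outside (row miss)
  D: rows 0-1 cols 5-6 -> outside (row miss)
  E: rows 4-5 cols 1-2 -> outside (col miss)
Count covering = 1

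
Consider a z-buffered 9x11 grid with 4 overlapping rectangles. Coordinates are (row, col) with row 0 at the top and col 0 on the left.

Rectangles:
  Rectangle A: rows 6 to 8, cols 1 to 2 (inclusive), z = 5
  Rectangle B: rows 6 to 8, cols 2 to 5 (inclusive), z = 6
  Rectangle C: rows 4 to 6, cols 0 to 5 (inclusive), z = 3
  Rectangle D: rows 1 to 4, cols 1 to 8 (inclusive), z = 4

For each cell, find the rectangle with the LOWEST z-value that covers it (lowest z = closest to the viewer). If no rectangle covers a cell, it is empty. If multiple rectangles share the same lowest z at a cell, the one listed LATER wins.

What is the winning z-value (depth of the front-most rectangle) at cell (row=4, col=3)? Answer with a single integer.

Check cell (4,3):
  A: rows 6-8 cols 1-2 -> outside (row miss)
  B: rows 6-8 cols 2-5 -> outside (row miss)
  C: rows 4-6 cols 0-5 z=3 -> covers; best now C (z=3)
  D: rows 1-4 cols 1-8 z=4 -> covers; best now C (z=3)
Winner: C at z=3

Answer: 3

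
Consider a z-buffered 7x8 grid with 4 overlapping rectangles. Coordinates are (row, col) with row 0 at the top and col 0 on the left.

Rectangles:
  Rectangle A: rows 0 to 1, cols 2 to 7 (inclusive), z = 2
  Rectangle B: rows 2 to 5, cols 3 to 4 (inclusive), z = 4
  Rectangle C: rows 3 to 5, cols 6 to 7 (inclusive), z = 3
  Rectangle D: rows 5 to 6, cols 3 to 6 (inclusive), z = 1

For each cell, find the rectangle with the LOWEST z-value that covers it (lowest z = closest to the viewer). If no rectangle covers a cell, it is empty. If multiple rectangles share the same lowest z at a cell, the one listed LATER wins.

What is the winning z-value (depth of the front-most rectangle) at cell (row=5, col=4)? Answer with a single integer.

Check cell (5,4):
  A: rows 0-1 cols 2-7 -> outside (row miss)
  B: rows 2-5 cols 3-4 z=4 -> covers; best now B (z=4)
  C: rows 3-5 cols 6-7 -> outside (col miss)
  D: rows 5-6 cols 3-6 z=1 -> covers; best now D (z=1)
Winner: D at z=1

Answer: 1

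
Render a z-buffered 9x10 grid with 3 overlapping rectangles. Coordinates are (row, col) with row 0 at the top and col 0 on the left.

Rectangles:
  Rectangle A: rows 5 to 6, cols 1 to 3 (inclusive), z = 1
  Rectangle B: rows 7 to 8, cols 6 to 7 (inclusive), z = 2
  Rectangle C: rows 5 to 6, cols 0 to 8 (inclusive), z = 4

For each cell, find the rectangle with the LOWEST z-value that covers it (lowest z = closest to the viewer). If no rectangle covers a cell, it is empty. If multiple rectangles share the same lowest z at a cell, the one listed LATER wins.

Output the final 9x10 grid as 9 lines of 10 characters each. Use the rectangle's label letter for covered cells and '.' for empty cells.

..........
..........
..........
..........
..........
CAAACCCCC.
CAAACCCCC.
......BB..
......BB..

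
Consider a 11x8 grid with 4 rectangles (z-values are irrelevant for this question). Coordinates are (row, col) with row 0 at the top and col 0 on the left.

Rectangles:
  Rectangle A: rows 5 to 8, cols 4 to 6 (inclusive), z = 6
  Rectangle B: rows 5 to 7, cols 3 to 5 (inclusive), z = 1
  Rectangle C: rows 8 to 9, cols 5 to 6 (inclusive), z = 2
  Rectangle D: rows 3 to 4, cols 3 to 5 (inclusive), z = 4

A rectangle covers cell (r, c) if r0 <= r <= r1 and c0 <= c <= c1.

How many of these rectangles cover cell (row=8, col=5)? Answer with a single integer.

Check cell (8,5):
  A: rows 5-8 cols 4-6 -> covers
  B: rows 5-7 cols 3-5 -> outside (row miss)
  C: rows 8-9 cols 5-6 -> covers
  D: rows 3-4 cols 3-5 -> outside (row miss)
Count covering = 2

Answer: 2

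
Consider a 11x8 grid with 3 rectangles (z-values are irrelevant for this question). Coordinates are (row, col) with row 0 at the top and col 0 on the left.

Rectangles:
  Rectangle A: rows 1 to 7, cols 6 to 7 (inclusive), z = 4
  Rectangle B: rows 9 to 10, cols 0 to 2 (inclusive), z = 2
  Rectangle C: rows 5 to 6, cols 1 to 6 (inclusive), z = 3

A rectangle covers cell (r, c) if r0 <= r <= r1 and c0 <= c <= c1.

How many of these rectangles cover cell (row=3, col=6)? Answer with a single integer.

Check cell (3,6):
  A: rows 1-7 cols 6-7 -> covers
  B: rows 9-10 cols 0-2 -> outside (row miss)
  C: rows 5-6 cols 1-6 -> outside (row miss)
Count covering = 1

Answer: 1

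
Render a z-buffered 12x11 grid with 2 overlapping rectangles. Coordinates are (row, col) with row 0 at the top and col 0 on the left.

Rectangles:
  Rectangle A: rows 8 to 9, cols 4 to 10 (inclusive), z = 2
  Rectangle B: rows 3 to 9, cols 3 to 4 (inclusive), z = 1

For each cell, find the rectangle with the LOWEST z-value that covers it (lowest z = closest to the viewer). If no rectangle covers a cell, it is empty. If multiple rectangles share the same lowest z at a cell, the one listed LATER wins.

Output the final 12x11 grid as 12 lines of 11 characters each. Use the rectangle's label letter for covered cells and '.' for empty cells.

...........
...........
...........
...BB......
...BB......
...BB......
...BB......
...BB......
...BBAAAAAA
...BBAAAAAA
...........
...........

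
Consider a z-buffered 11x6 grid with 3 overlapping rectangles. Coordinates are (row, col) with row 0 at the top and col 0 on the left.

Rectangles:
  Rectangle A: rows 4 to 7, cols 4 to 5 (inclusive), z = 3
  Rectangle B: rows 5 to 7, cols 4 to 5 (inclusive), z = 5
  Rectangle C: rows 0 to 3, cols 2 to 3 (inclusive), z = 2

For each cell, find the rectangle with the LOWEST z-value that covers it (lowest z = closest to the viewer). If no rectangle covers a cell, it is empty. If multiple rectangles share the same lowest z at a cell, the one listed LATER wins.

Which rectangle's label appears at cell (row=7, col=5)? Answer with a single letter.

Check cell (7,5):
  A: rows 4-7 cols 4-5 z=3 -> covers; best now A (z=3)
  B: rows 5-7 cols 4-5 z=5 -> covers; best now A (z=3)
  C: rows 0-3 cols 2-3 -> outside (row miss)
Winner: A at z=3

Answer: A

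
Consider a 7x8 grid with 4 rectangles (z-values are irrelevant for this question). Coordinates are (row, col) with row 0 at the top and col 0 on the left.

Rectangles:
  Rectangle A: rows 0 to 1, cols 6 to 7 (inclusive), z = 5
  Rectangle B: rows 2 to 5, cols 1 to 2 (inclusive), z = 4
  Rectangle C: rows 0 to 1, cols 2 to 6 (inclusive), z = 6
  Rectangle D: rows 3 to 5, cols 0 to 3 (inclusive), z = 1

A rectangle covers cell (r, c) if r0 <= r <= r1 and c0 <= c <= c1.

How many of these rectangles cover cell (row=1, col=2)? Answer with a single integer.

Answer: 1

Derivation:
Check cell (1,2):
  A: rows 0-1 cols 6-7 -> outside (col miss)
  B: rows 2-5 cols 1-2 -> outside (row miss)
  C: rows 0-1 cols 2-6 -> covers
  D: rows 3-5 cols 0-3 -> outside (row miss)
Count covering = 1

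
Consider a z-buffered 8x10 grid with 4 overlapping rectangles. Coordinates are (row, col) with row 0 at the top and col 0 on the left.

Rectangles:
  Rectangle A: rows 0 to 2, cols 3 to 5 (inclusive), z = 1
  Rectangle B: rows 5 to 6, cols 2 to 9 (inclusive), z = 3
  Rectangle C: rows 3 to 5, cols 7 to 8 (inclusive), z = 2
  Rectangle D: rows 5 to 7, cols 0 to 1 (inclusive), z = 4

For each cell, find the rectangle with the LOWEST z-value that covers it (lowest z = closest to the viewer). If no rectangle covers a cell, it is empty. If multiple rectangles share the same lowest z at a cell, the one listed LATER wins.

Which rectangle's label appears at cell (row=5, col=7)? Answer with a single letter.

Check cell (5,7):
  A: rows 0-2 cols 3-5 -> outside (row miss)
  B: rows 5-6 cols 2-9 z=3 -> covers; best now B (z=3)
  C: rows 3-5 cols 7-8 z=2 -> covers; best now C (z=2)
  D: rows 5-7 cols 0-1 -> outside (col miss)
Winner: C at z=2

Answer: C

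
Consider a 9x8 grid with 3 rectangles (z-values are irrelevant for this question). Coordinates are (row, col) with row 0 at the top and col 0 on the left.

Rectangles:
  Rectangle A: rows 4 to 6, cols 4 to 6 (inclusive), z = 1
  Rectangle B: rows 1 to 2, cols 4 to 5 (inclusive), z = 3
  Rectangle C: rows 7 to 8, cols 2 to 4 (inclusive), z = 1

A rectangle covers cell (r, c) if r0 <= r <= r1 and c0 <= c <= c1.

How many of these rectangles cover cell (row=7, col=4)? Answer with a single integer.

Check cell (7,4):
  A: rows 4-6 cols 4-6 -> outside (row miss)
  B: rows 1-2 cols 4-5 -> outside (row miss)
  C: rows 7-8 cols 2-4 -> covers
Count covering = 1

Answer: 1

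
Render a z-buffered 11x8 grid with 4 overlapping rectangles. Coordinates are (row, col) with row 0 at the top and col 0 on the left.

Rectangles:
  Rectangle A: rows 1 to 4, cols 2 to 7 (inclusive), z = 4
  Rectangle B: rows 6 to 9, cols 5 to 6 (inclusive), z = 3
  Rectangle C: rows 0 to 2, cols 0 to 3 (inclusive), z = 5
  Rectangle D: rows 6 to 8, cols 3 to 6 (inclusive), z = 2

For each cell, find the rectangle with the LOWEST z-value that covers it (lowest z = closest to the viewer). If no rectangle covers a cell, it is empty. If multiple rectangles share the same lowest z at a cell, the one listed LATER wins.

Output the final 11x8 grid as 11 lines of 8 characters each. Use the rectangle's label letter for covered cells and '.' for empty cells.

CCCC....
CCAAAAAA
CCAAAAAA
..AAAAAA
..AAAAAA
........
...DDDD.
...DDDD.
...DDDD.
.....BB.
........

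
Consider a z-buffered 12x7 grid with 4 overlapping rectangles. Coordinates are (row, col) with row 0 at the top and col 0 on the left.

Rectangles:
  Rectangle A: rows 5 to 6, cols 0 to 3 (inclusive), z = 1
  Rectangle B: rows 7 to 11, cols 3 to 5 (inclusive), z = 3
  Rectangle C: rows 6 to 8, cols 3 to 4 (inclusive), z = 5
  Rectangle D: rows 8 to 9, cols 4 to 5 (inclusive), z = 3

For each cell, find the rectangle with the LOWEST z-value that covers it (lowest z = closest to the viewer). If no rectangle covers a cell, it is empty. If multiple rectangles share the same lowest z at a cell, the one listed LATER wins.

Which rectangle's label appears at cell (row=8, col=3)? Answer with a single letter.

Answer: B

Derivation:
Check cell (8,3):
  A: rows 5-6 cols 0-3 -> outside (row miss)
  B: rows 7-11 cols 3-5 z=3 -> covers; best now B (z=3)
  C: rows 6-8 cols 3-4 z=5 -> covers; best now B (z=3)
  D: rows 8-9 cols 4-5 -> outside (col miss)
Winner: B at z=3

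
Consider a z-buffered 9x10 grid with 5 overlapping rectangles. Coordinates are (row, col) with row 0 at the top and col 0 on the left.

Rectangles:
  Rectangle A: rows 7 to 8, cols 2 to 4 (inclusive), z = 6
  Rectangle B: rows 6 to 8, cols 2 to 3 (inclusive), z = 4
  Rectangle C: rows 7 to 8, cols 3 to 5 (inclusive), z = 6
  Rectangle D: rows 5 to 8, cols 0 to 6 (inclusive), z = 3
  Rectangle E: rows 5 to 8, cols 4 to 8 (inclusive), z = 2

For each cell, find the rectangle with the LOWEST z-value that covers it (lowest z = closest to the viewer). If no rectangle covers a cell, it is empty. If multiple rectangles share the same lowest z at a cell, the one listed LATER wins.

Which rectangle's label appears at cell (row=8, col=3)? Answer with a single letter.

Check cell (8,3):
  A: rows 7-8 cols 2-4 z=6 -> covers; best now A (z=6)
  B: rows 6-8 cols 2-3 z=4 -> covers; best now B (z=4)
  C: rows 7-8 cols 3-5 z=6 -> covers; best now B (z=4)
  D: rows 5-8 cols 0-6 z=3 -> covers; best now D (z=3)
  E: rows 5-8 cols 4-8 -> outside (col miss)
Winner: D at z=3

Answer: D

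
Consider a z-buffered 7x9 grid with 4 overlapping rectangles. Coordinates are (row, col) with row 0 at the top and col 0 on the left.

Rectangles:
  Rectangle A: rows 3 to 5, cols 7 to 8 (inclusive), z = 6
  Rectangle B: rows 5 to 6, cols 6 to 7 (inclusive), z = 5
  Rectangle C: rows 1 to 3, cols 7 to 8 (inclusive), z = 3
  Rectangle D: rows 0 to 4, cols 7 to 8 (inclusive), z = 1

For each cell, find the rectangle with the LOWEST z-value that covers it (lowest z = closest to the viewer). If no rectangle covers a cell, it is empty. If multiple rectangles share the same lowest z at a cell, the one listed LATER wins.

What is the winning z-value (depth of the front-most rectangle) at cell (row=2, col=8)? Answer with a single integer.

Check cell (2,8):
  A: rows 3-5 cols 7-8 -> outside (row miss)
  B: rows 5-6 cols 6-7 -> outside (row miss)
  C: rows 1-3 cols 7-8 z=3 -> covers; best now C (z=3)
  D: rows 0-4 cols 7-8 z=1 -> covers; best now D (z=1)
Winner: D at z=1

Answer: 1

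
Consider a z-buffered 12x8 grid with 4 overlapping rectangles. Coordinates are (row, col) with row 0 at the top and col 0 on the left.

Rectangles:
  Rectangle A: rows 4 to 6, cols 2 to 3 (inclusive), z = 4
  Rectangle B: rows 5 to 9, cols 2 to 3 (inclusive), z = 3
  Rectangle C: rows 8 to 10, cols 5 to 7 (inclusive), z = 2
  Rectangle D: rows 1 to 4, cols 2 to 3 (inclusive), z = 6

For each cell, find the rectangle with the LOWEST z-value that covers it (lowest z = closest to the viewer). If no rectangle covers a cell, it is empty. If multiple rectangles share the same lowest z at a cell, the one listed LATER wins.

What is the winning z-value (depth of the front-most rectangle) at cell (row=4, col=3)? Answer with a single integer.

Answer: 4

Derivation:
Check cell (4,3):
  A: rows 4-6 cols 2-3 z=4 -> covers; best now A (z=4)
  B: rows 5-9 cols 2-3 -> outside (row miss)
  C: rows 8-10 cols 5-7 -> outside (row miss)
  D: rows 1-4 cols 2-3 z=6 -> covers; best now A (z=4)
Winner: A at z=4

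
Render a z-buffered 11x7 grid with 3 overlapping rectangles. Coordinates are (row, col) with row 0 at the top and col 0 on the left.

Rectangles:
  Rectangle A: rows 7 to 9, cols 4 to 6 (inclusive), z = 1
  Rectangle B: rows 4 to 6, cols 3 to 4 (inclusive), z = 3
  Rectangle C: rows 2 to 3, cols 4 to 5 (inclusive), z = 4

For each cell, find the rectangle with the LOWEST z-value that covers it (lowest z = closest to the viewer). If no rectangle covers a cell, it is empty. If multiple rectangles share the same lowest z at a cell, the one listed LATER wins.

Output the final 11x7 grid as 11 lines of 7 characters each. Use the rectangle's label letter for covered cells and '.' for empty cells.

.......
.......
....CC.
....CC.
...BB..
...BB..
...BB..
....AAA
....AAA
....AAA
.......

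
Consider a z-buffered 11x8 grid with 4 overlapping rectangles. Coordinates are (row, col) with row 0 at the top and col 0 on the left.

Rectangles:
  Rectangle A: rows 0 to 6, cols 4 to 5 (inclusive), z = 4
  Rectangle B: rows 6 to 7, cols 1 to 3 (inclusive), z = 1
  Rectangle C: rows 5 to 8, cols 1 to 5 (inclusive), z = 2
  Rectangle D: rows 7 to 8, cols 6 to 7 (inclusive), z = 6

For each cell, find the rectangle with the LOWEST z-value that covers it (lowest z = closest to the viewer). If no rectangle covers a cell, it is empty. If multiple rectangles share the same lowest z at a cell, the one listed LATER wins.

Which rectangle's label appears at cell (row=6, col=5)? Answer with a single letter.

Check cell (6,5):
  A: rows 0-6 cols 4-5 z=4 -> covers; best now A (z=4)
  B: rows 6-7 cols 1-3 -> outside (col miss)
  C: rows 5-8 cols 1-5 z=2 -> covers; best now C (z=2)
  D: rows 7-8 cols 6-7 -> outside (row miss)
Winner: C at z=2

Answer: C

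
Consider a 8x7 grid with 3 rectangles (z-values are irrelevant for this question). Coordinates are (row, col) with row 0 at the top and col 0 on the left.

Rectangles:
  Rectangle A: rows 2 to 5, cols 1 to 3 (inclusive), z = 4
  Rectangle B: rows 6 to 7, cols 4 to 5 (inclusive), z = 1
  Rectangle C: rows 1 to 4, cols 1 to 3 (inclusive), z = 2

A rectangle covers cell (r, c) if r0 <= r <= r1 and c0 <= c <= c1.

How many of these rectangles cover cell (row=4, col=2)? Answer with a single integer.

Answer: 2

Derivation:
Check cell (4,2):
  A: rows 2-5 cols 1-3 -> covers
  B: rows 6-7 cols 4-5 -> outside (row miss)
  C: rows 1-4 cols 1-3 -> covers
Count covering = 2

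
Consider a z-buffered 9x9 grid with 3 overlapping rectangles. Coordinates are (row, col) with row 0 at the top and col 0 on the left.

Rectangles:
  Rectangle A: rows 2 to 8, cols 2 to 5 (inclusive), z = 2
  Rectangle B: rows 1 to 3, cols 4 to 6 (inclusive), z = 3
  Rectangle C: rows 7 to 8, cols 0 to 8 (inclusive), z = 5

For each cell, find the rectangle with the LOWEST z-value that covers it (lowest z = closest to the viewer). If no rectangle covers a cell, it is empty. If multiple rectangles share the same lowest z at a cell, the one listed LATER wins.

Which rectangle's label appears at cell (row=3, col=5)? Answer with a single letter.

Answer: A

Derivation:
Check cell (3,5):
  A: rows 2-8 cols 2-5 z=2 -> covers; best now A (z=2)
  B: rows 1-3 cols 4-6 z=3 -> covers; best now A (z=2)
  C: rows 7-8 cols 0-8 -> outside (row miss)
Winner: A at z=2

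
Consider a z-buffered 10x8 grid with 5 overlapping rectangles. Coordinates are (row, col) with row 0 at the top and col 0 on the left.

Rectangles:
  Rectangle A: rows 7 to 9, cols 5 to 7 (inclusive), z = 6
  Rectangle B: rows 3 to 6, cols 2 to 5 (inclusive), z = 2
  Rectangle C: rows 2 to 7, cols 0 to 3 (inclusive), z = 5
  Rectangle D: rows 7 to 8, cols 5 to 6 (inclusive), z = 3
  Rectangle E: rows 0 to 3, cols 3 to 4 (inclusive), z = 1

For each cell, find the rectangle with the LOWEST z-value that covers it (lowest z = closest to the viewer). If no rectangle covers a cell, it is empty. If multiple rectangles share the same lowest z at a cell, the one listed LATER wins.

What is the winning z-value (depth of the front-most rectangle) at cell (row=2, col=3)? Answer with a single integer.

Answer: 1

Derivation:
Check cell (2,3):
  A: rows 7-9 cols 5-7 -> outside (row miss)
  B: rows 3-6 cols 2-5 -> outside (row miss)
  C: rows 2-7 cols 0-3 z=5 -> covers; best now C (z=5)
  D: rows 7-8 cols 5-6 -> outside (row miss)
  E: rows 0-3 cols 3-4 z=1 -> covers; best now E (z=1)
Winner: E at z=1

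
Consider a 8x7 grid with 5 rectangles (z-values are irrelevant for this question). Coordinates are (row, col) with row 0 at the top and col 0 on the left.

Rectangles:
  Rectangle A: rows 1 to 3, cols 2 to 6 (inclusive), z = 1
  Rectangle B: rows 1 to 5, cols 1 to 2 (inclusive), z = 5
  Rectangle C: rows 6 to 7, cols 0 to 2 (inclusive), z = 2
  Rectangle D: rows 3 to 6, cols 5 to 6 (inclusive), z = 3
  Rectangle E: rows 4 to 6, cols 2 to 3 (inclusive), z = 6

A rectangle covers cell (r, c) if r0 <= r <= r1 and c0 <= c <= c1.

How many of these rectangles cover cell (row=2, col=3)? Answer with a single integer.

Check cell (2,3):
  A: rows 1-3 cols 2-6 -> covers
  B: rows 1-5 cols 1-2 -> outside (col miss)
  C: rows 6-7 cols 0-2 -> outside (row miss)
  D: rows 3-6 cols 5-6 -> outside (row miss)
  E: rows 4-6 cols 2-3 -> outside (row miss)
Count covering = 1

Answer: 1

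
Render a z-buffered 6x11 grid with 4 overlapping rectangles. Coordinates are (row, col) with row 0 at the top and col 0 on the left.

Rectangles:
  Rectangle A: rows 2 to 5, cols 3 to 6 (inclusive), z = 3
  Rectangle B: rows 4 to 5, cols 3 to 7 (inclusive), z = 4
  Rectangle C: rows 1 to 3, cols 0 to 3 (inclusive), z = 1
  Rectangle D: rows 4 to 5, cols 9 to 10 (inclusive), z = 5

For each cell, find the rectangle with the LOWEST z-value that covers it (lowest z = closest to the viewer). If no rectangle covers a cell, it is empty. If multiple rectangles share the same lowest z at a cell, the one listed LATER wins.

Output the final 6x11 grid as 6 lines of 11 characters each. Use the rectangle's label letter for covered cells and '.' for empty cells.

...........
CCCC.......
CCCCAAA....
CCCCAAA....
...AAAAB.DD
...AAAAB.DD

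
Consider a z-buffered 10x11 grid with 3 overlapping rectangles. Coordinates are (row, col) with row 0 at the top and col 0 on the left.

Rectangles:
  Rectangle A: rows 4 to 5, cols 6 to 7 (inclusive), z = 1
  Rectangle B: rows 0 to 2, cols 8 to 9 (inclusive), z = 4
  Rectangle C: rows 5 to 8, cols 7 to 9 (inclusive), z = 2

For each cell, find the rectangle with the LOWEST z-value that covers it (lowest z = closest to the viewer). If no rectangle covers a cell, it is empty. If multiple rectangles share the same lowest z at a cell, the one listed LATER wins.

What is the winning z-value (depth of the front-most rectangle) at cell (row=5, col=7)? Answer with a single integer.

Answer: 1

Derivation:
Check cell (5,7):
  A: rows 4-5 cols 6-7 z=1 -> covers; best now A (z=1)
  B: rows 0-2 cols 8-9 -> outside (row miss)
  C: rows 5-8 cols 7-9 z=2 -> covers; best now A (z=1)
Winner: A at z=1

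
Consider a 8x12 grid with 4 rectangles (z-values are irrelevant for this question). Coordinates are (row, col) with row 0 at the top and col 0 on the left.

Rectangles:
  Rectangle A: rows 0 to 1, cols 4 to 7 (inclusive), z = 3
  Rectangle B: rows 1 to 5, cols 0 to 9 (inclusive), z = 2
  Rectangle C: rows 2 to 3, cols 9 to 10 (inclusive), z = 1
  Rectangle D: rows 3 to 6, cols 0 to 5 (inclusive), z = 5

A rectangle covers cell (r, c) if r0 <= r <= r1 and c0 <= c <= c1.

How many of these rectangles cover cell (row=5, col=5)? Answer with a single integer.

Answer: 2

Derivation:
Check cell (5,5):
  A: rows 0-1 cols 4-7 -> outside (row miss)
  B: rows 1-5 cols 0-9 -> covers
  C: rows 2-3 cols 9-10 -> outside (row miss)
  D: rows 3-6 cols 0-5 -> covers
Count covering = 2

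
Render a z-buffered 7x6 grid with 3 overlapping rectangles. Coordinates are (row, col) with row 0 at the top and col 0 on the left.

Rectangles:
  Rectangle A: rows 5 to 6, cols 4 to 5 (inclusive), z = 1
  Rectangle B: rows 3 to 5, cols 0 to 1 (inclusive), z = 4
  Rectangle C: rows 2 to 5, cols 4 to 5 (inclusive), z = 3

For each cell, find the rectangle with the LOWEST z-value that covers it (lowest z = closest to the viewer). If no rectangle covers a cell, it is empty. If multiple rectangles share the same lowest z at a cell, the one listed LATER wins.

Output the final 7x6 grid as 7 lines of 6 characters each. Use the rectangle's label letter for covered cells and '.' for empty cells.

......
......
....CC
BB..CC
BB..CC
BB..AA
....AA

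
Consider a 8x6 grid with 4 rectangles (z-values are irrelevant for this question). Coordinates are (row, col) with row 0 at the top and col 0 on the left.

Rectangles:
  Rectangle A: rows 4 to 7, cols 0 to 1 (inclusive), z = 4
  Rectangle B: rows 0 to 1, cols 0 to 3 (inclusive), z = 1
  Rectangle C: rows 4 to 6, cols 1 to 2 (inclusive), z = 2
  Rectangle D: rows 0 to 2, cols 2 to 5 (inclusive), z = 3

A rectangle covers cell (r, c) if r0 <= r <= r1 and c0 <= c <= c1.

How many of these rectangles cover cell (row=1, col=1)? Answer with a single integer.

Answer: 1

Derivation:
Check cell (1,1):
  A: rows 4-7 cols 0-1 -> outside (row miss)
  B: rows 0-1 cols 0-3 -> covers
  C: rows 4-6 cols 1-2 -> outside (row miss)
  D: rows 0-2 cols 2-5 -> outside (col miss)
Count covering = 1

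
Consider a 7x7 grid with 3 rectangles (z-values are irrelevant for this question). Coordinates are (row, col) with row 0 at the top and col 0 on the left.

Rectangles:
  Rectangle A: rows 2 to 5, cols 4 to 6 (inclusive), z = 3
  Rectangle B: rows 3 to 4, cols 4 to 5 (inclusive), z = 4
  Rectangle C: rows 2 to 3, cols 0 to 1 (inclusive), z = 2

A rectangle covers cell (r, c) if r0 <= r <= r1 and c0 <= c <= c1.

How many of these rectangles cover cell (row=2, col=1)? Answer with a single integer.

Answer: 1

Derivation:
Check cell (2,1):
  A: rows 2-5 cols 4-6 -> outside (col miss)
  B: rows 3-4 cols 4-5 -> outside (row miss)
  C: rows 2-3 cols 0-1 -> covers
Count covering = 1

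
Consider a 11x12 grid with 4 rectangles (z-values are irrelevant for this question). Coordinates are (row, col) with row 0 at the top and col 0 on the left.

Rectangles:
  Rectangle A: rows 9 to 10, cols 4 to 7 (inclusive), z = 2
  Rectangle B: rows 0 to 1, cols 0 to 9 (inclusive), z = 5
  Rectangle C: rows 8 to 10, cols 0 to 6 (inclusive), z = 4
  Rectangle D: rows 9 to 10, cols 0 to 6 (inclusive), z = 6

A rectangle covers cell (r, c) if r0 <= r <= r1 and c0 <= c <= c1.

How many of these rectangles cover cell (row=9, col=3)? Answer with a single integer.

Check cell (9,3):
  A: rows 9-10 cols 4-7 -> outside (col miss)
  B: rows 0-1 cols 0-9 -> outside (row miss)
  C: rows 8-10 cols 0-6 -> covers
  D: rows 9-10 cols 0-6 -> covers
Count covering = 2

Answer: 2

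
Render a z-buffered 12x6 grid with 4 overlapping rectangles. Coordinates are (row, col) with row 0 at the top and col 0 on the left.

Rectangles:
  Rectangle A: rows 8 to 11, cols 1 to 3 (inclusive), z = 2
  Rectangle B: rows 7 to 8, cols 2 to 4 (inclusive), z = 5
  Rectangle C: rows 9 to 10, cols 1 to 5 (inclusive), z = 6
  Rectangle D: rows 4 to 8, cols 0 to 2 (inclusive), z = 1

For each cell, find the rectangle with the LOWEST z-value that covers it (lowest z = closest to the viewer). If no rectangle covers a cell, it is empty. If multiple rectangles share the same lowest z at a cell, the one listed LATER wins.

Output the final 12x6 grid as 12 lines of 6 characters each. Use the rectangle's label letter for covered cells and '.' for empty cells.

......
......
......
......
DDD...
DDD...
DDD...
DDDBB.
DDDAB.
.AAACC
.AAACC
.AAA..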